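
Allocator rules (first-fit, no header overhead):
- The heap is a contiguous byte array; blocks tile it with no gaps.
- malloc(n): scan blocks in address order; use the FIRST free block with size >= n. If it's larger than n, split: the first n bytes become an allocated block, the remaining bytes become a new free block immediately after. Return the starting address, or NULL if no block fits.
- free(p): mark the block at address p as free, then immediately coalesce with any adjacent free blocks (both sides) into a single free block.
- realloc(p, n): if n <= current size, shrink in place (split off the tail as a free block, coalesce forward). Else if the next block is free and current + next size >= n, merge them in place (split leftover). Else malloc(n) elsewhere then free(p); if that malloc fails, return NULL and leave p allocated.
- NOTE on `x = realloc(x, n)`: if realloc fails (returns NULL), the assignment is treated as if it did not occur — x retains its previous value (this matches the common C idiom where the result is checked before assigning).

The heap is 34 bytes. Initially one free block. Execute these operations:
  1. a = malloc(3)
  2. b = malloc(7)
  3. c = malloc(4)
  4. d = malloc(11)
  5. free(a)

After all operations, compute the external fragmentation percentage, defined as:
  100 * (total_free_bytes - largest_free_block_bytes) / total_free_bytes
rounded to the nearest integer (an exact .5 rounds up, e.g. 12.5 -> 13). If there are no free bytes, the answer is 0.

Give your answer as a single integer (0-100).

Op 1: a = malloc(3) -> a = 0; heap: [0-2 ALLOC][3-33 FREE]
Op 2: b = malloc(7) -> b = 3; heap: [0-2 ALLOC][3-9 ALLOC][10-33 FREE]
Op 3: c = malloc(4) -> c = 10; heap: [0-2 ALLOC][3-9 ALLOC][10-13 ALLOC][14-33 FREE]
Op 4: d = malloc(11) -> d = 14; heap: [0-2 ALLOC][3-9 ALLOC][10-13 ALLOC][14-24 ALLOC][25-33 FREE]
Op 5: free(a) -> (freed a); heap: [0-2 FREE][3-9 ALLOC][10-13 ALLOC][14-24 ALLOC][25-33 FREE]
Free blocks: [3 9] total_free=12 largest=9 -> 100*(12-9)/12 = 300/12 = 25

Answer: 25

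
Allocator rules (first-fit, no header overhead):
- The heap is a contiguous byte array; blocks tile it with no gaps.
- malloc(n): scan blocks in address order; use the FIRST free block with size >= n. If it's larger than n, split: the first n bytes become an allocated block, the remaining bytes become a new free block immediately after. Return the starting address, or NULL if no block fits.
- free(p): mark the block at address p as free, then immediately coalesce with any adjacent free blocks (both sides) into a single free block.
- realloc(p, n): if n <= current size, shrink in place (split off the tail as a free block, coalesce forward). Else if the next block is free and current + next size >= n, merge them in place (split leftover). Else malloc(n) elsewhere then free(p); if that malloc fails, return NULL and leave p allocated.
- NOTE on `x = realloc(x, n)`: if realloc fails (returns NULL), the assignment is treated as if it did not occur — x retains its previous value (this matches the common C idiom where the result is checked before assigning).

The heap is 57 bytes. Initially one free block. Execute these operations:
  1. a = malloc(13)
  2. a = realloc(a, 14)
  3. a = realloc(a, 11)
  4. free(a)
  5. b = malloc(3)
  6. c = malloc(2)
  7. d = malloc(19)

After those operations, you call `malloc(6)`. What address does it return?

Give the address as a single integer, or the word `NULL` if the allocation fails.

Answer: 24

Derivation:
Op 1: a = malloc(13) -> a = 0; heap: [0-12 ALLOC][13-56 FREE]
Op 2: a = realloc(a, 14) -> a = 0; heap: [0-13 ALLOC][14-56 FREE]
Op 3: a = realloc(a, 11) -> a = 0; heap: [0-10 ALLOC][11-56 FREE]
Op 4: free(a) -> (freed a); heap: [0-56 FREE]
Op 5: b = malloc(3) -> b = 0; heap: [0-2 ALLOC][3-56 FREE]
Op 6: c = malloc(2) -> c = 3; heap: [0-2 ALLOC][3-4 ALLOC][5-56 FREE]
Op 7: d = malloc(19) -> d = 5; heap: [0-2 ALLOC][3-4 ALLOC][5-23 ALLOC][24-56 FREE]
malloc(6): first-fit scan over [0-2 ALLOC][3-4 ALLOC][5-23 ALLOC][24-56 FREE] -> 24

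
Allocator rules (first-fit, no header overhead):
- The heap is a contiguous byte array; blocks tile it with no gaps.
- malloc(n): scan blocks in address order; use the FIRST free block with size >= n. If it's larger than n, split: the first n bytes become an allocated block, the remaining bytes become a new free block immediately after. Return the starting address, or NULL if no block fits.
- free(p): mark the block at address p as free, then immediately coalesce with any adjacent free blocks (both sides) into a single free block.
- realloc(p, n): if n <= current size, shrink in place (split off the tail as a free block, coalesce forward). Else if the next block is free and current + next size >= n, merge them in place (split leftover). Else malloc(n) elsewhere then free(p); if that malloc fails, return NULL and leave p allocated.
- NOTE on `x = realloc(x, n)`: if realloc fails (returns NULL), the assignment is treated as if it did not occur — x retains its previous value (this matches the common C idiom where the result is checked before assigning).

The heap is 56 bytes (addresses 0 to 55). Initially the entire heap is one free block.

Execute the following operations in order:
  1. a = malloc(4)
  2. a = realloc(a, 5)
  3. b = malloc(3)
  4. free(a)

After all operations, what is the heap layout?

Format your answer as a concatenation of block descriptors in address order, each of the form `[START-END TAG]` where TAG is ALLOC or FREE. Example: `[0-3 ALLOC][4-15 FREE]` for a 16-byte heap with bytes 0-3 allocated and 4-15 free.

Answer: [0-4 FREE][5-7 ALLOC][8-55 FREE]

Derivation:
Op 1: a = malloc(4) -> a = 0; heap: [0-3 ALLOC][4-55 FREE]
Op 2: a = realloc(a, 5) -> a = 0; heap: [0-4 ALLOC][5-55 FREE]
Op 3: b = malloc(3) -> b = 5; heap: [0-4 ALLOC][5-7 ALLOC][8-55 FREE]
Op 4: free(a) -> (freed a); heap: [0-4 FREE][5-7 ALLOC][8-55 FREE]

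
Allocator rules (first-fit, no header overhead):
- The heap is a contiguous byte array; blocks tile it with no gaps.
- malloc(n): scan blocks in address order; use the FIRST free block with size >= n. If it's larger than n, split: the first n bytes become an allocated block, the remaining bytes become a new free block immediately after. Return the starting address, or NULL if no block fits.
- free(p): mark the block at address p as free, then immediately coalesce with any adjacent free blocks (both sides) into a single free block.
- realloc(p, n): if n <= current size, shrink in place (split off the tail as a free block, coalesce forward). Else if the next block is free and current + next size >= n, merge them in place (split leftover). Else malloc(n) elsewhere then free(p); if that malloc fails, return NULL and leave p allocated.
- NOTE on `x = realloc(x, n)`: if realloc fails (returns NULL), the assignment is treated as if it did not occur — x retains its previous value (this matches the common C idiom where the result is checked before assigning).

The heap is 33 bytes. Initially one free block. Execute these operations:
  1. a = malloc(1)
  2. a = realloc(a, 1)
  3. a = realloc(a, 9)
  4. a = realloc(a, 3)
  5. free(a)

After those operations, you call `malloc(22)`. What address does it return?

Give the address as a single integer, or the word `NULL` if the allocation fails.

Answer: 0

Derivation:
Op 1: a = malloc(1) -> a = 0; heap: [0-0 ALLOC][1-32 FREE]
Op 2: a = realloc(a, 1) -> a = 0; heap: [0-0 ALLOC][1-32 FREE]
Op 3: a = realloc(a, 9) -> a = 0; heap: [0-8 ALLOC][9-32 FREE]
Op 4: a = realloc(a, 3) -> a = 0; heap: [0-2 ALLOC][3-32 FREE]
Op 5: free(a) -> (freed a); heap: [0-32 FREE]
malloc(22): first-fit scan over [0-32 FREE] -> 0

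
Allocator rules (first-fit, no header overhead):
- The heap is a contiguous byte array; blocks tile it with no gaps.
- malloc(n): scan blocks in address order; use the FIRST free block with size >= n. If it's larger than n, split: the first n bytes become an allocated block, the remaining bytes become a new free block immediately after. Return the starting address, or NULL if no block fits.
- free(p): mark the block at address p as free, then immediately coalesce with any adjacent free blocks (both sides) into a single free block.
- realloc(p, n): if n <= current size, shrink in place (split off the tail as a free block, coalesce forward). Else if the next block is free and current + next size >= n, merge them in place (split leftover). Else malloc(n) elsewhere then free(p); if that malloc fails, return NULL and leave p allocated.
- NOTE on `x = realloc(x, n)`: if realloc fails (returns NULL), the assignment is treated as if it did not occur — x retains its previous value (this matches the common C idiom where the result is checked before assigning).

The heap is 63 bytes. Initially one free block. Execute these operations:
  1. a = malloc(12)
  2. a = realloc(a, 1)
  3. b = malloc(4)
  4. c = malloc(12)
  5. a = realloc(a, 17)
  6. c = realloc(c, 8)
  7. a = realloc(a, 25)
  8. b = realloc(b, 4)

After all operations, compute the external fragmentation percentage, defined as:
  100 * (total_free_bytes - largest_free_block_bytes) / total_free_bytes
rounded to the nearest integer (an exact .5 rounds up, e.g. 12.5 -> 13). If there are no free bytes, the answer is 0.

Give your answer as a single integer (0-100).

Answer: 19

Derivation:
Op 1: a = malloc(12) -> a = 0; heap: [0-11 ALLOC][12-62 FREE]
Op 2: a = realloc(a, 1) -> a = 0; heap: [0-0 ALLOC][1-62 FREE]
Op 3: b = malloc(4) -> b = 1; heap: [0-0 ALLOC][1-4 ALLOC][5-62 FREE]
Op 4: c = malloc(12) -> c = 5; heap: [0-0 ALLOC][1-4 ALLOC][5-16 ALLOC][17-62 FREE]
Op 5: a = realloc(a, 17) -> a = 17; heap: [0-0 FREE][1-4 ALLOC][5-16 ALLOC][17-33 ALLOC][34-62 FREE]
Op 6: c = realloc(c, 8) -> c = 5; heap: [0-0 FREE][1-4 ALLOC][5-12 ALLOC][13-16 FREE][17-33 ALLOC][34-62 FREE]
Op 7: a = realloc(a, 25) -> a = 17; heap: [0-0 FREE][1-4 ALLOC][5-12 ALLOC][13-16 FREE][17-41 ALLOC][42-62 FREE]
Op 8: b = realloc(b, 4) -> b = 1; heap: [0-0 FREE][1-4 ALLOC][5-12 ALLOC][13-16 FREE][17-41 ALLOC][42-62 FREE]
Free blocks: [1 4 21] total_free=26 largest=21 -> 100*(26-21)/26 = 500/26 ≈ 19.231 -> rounds to 19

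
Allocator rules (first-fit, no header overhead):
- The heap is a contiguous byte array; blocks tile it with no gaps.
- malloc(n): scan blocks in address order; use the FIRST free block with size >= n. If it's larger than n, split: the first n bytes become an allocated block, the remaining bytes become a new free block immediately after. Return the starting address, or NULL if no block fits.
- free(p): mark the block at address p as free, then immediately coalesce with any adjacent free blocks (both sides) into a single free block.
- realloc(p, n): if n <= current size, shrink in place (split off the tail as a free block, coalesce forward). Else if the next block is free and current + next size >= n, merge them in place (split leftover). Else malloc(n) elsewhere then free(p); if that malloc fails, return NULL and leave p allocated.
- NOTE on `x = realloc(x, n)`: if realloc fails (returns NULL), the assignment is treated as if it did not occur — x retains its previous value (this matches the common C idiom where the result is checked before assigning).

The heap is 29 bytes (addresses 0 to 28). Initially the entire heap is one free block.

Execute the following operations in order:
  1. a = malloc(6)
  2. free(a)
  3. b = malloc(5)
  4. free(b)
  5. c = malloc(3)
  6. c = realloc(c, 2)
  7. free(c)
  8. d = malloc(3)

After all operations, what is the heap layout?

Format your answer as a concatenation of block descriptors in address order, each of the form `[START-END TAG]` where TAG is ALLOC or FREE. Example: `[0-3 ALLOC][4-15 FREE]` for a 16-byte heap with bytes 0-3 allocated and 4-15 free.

Op 1: a = malloc(6) -> a = 0; heap: [0-5 ALLOC][6-28 FREE]
Op 2: free(a) -> (freed a); heap: [0-28 FREE]
Op 3: b = malloc(5) -> b = 0; heap: [0-4 ALLOC][5-28 FREE]
Op 4: free(b) -> (freed b); heap: [0-28 FREE]
Op 5: c = malloc(3) -> c = 0; heap: [0-2 ALLOC][3-28 FREE]
Op 6: c = realloc(c, 2) -> c = 0; heap: [0-1 ALLOC][2-28 FREE]
Op 7: free(c) -> (freed c); heap: [0-28 FREE]
Op 8: d = malloc(3) -> d = 0; heap: [0-2 ALLOC][3-28 FREE]

Answer: [0-2 ALLOC][3-28 FREE]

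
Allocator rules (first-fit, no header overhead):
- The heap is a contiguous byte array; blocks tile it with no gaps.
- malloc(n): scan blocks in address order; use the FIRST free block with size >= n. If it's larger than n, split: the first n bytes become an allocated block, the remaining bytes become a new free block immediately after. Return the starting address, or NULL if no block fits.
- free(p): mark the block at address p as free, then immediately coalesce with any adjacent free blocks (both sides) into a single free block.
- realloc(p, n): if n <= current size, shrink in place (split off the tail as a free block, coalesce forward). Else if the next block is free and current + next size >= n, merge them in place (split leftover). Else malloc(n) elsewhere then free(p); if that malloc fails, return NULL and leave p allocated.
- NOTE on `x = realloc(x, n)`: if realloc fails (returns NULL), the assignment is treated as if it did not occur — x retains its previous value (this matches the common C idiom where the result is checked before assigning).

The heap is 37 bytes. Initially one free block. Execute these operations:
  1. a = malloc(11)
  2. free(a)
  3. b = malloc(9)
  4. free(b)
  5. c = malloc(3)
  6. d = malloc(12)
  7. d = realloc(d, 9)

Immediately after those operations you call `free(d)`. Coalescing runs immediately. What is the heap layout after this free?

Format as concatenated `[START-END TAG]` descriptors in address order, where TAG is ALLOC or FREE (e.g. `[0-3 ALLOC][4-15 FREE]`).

Op 1: a = malloc(11) -> a = 0; heap: [0-10 ALLOC][11-36 FREE]
Op 2: free(a) -> (freed a); heap: [0-36 FREE]
Op 3: b = malloc(9) -> b = 0; heap: [0-8 ALLOC][9-36 FREE]
Op 4: free(b) -> (freed b); heap: [0-36 FREE]
Op 5: c = malloc(3) -> c = 0; heap: [0-2 ALLOC][3-36 FREE]
Op 6: d = malloc(12) -> d = 3; heap: [0-2 ALLOC][3-14 ALLOC][15-36 FREE]
Op 7: d = realloc(d, 9) -> d = 3; heap: [0-2 ALLOC][3-11 ALLOC][12-36 FREE]
free(d): d = 3 -> block [3-11 ALLOC]; mark free, coalesce with adjacent free neighbors -> [0-2 ALLOC][3-36 FREE]

Answer: [0-2 ALLOC][3-36 FREE]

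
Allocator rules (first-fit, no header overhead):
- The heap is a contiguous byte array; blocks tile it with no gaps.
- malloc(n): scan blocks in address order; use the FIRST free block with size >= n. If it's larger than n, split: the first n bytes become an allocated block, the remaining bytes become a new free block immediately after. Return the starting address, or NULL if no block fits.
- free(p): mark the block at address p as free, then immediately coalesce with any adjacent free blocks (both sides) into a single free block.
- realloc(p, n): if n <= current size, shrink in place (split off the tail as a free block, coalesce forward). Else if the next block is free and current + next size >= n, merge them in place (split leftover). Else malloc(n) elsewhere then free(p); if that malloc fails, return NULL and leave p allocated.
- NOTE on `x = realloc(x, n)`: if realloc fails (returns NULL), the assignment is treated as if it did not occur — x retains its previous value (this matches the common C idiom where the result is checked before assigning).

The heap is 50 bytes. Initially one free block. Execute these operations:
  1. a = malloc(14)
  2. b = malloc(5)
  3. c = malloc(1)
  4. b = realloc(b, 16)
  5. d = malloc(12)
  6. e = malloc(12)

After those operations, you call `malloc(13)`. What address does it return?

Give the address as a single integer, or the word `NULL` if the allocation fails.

Answer: NULL

Derivation:
Op 1: a = malloc(14) -> a = 0; heap: [0-13 ALLOC][14-49 FREE]
Op 2: b = malloc(5) -> b = 14; heap: [0-13 ALLOC][14-18 ALLOC][19-49 FREE]
Op 3: c = malloc(1) -> c = 19; heap: [0-13 ALLOC][14-18 ALLOC][19-19 ALLOC][20-49 FREE]
Op 4: b = realloc(b, 16) -> b = 20; heap: [0-13 ALLOC][14-18 FREE][19-19 ALLOC][20-35 ALLOC][36-49 FREE]
Op 5: d = malloc(12) -> d = 36; heap: [0-13 ALLOC][14-18 FREE][19-19 ALLOC][20-35 ALLOC][36-47 ALLOC][48-49 FREE]
Op 6: e = malloc(12) -> e = NULL; heap: [0-13 ALLOC][14-18 FREE][19-19 ALLOC][20-35 ALLOC][36-47 ALLOC][48-49 FREE]
malloc(13): first-fit scan over [0-13 ALLOC][14-18 FREE][19-19 ALLOC][20-35 ALLOC][36-47 ALLOC][48-49 FREE] -> NULL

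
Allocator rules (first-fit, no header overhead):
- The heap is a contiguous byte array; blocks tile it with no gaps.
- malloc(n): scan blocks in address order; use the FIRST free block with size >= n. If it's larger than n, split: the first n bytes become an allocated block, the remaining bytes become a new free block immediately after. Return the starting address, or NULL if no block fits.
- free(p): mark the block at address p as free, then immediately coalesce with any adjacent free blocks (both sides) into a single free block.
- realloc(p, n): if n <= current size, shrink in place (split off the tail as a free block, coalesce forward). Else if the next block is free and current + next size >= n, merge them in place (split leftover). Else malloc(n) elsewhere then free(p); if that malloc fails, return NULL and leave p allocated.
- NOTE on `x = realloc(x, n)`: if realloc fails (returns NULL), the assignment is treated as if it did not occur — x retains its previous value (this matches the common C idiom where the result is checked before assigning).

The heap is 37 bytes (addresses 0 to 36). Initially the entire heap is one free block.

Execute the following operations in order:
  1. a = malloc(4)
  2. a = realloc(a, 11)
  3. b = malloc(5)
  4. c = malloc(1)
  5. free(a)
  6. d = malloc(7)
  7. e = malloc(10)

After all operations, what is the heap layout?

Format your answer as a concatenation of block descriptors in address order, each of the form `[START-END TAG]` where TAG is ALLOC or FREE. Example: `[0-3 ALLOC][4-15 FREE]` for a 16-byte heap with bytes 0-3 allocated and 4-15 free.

Answer: [0-6 ALLOC][7-10 FREE][11-15 ALLOC][16-16 ALLOC][17-26 ALLOC][27-36 FREE]

Derivation:
Op 1: a = malloc(4) -> a = 0; heap: [0-3 ALLOC][4-36 FREE]
Op 2: a = realloc(a, 11) -> a = 0; heap: [0-10 ALLOC][11-36 FREE]
Op 3: b = malloc(5) -> b = 11; heap: [0-10 ALLOC][11-15 ALLOC][16-36 FREE]
Op 4: c = malloc(1) -> c = 16; heap: [0-10 ALLOC][11-15 ALLOC][16-16 ALLOC][17-36 FREE]
Op 5: free(a) -> (freed a); heap: [0-10 FREE][11-15 ALLOC][16-16 ALLOC][17-36 FREE]
Op 6: d = malloc(7) -> d = 0; heap: [0-6 ALLOC][7-10 FREE][11-15 ALLOC][16-16 ALLOC][17-36 FREE]
Op 7: e = malloc(10) -> e = 17; heap: [0-6 ALLOC][7-10 FREE][11-15 ALLOC][16-16 ALLOC][17-26 ALLOC][27-36 FREE]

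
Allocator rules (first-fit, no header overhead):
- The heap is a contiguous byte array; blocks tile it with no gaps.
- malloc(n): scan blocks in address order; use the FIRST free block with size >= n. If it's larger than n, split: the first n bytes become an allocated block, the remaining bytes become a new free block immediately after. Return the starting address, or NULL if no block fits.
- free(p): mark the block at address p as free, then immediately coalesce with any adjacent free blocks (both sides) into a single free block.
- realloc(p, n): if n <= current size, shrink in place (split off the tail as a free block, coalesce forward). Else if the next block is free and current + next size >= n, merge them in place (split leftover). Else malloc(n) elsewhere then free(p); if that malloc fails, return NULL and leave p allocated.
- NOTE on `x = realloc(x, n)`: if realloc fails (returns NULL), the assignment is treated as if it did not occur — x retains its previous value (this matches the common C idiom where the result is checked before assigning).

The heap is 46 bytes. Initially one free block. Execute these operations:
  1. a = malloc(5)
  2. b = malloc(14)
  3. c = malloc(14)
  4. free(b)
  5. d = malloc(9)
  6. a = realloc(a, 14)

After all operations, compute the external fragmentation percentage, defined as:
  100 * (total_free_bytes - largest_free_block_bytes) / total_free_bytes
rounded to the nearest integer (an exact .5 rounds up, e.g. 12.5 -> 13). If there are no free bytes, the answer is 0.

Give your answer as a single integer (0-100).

Answer: 28

Derivation:
Op 1: a = malloc(5) -> a = 0; heap: [0-4 ALLOC][5-45 FREE]
Op 2: b = malloc(14) -> b = 5; heap: [0-4 ALLOC][5-18 ALLOC][19-45 FREE]
Op 3: c = malloc(14) -> c = 19; heap: [0-4 ALLOC][5-18 ALLOC][19-32 ALLOC][33-45 FREE]
Op 4: free(b) -> (freed b); heap: [0-4 ALLOC][5-18 FREE][19-32 ALLOC][33-45 FREE]
Op 5: d = malloc(9) -> d = 5; heap: [0-4 ALLOC][5-13 ALLOC][14-18 FREE][19-32 ALLOC][33-45 FREE]
Op 6: a = realloc(a, 14) -> NULL (a unchanged); heap: [0-4 ALLOC][5-13 ALLOC][14-18 FREE][19-32 ALLOC][33-45 FREE]
Free blocks: [5 13] total_free=18 largest=13 -> 100*(18-13)/18 = 500/18 ≈ 27.778 -> rounds to 28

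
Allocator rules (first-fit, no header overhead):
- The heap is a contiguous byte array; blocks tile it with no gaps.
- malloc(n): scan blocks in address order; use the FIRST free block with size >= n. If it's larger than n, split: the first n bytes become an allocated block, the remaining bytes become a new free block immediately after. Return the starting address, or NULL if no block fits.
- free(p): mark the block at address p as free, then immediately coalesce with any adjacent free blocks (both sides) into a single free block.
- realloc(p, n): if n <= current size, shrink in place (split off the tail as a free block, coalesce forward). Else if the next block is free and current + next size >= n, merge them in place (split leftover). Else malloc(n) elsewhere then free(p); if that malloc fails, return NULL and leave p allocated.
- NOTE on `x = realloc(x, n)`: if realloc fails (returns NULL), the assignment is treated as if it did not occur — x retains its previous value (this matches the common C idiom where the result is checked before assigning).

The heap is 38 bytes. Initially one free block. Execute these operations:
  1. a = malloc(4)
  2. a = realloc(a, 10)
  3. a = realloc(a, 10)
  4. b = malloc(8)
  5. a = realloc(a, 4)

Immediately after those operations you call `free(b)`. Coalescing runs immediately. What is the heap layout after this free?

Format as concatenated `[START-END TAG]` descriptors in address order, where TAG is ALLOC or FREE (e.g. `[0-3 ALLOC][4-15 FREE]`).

Answer: [0-3 ALLOC][4-37 FREE]

Derivation:
Op 1: a = malloc(4) -> a = 0; heap: [0-3 ALLOC][4-37 FREE]
Op 2: a = realloc(a, 10) -> a = 0; heap: [0-9 ALLOC][10-37 FREE]
Op 3: a = realloc(a, 10) -> a = 0; heap: [0-9 ALLOC][10-37 FREE]
Op 4: b = malloc(8) -> b = 10; heap: [0-9 ALLOC][10-17 ALLOC][18-37 FREE]
Op 5: a = realloc(a, 4) -> a = 0; heap: [0-3 ALLOC][4-9 FREE][10-17 ALLOC][18-37 FREE]
free(b): b = 10 -> block [10-17 ALLOC]; mark free, coalesce with adjacent free neighbors -> [0-3 ALLOC][4-37 FREE]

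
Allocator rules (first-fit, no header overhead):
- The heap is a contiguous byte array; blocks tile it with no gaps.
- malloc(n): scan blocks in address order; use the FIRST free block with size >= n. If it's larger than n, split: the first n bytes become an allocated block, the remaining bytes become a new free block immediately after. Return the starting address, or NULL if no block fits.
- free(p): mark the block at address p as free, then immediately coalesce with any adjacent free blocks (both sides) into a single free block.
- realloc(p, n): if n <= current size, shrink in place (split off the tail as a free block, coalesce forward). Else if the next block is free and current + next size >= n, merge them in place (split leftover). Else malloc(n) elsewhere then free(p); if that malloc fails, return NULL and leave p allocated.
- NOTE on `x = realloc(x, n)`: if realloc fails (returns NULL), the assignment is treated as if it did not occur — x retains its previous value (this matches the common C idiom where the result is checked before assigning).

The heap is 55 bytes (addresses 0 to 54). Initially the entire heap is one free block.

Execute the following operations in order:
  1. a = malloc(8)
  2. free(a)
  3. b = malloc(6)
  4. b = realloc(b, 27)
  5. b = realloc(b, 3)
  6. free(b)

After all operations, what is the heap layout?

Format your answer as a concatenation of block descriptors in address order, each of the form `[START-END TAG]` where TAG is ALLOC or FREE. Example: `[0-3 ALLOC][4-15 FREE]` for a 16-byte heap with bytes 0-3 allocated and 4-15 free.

Op 1: a = malloc(8) -> a = 0; heap: [0-7 ALLOC][8-54 FREE]
Op 2: free(a) -> (freed a); heap: [0-54 FREE]
Op 3: b = malloc(6) -> b = 0; heap: [0-5 ALLOC][6-54 FREE]
Op 4: b = realloc(b, 27) -> b = 0; heap: [0-26 ALLOC][27-54 FREE]
Op 5: b = realloc(b, 3) -> b = 0; heap: [0-2 ALLOC][3-54 FREE]
Op 6: free(b) -> (freed b); heap: [0-54 FREE]

Answer: [0-54 FREE]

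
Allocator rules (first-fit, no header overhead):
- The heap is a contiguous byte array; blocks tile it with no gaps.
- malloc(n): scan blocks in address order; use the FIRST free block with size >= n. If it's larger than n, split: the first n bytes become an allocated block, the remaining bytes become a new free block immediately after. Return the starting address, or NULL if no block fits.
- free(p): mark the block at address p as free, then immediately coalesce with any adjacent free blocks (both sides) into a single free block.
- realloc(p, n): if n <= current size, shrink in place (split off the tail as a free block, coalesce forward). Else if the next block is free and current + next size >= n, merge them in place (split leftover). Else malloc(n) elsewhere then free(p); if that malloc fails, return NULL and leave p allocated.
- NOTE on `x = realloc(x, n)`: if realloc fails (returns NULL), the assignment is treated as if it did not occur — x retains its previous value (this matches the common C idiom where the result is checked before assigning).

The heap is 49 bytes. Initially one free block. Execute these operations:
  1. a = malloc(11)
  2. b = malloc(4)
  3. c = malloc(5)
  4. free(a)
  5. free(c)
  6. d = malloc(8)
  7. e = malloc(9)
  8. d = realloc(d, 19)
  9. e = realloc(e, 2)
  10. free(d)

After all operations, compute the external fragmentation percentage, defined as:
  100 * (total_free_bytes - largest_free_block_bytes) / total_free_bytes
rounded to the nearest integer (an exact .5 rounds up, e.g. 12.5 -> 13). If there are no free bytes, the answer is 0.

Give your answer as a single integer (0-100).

Op 1: a = malloc(11) -> a = 0; heap: [0-10 ALLOC][11-48 FREE]
Op 2: b = malloc(4) -> b = 11; heap: [0-10 ALLOC][11-14 ALLOC][15-48 FREE]
Op 3: c = malloc(5) -> c = 15; heap: [0-10 ALLOC][11-14 ALLOC][15-19 ALLOC][20-48 FREE]
Op 4: free(a) -> (freed a); heap: [0-10 FREE][11-14 ALLOC][15-19 ALLOC][20-48 FREE]
Op 5: free(c) -> (freed c); heap: [0-10 FREE][11-14 ALLOC][15-48 FREE]
Op 6: d = malloc(8) -> d = 0; heap: [0-7 ALLOC][8-10 FREE][11-14 ALLOC][15-48 FREE]
Op 7: e = malloc(9) -> e = 15; heap: [0-7 ALLOC][8-10 FREE][11-14 ALLOC][15-23 ALLOC][24-48 FREE]
Op 8: d = realloc(d, 19) -> d = 24; heap: [0-10 FREE][11-14 ALLOC][15-23 ALLOC][24-42 ALLOC][43-48 FREE]
Op 9: e = realloc(e, 2) -> e = 15; heap: [0-10 FREE][11-14 ALLOC][15-16 ALLOC][17-23 FREE][24-42 ALLOC][43-48 FREE]
Op 10: free(d) -> (freed d); heap: [0-10 FREE][11-14 ALLOC][15-16 ALLOC][17-48 FREE]
Free blocks: [11 32] total_free=43 largest=32 -> 100*(43-32)/43 = 1100/43 ≈ 25.581 -> rounds to 26

Answer: 26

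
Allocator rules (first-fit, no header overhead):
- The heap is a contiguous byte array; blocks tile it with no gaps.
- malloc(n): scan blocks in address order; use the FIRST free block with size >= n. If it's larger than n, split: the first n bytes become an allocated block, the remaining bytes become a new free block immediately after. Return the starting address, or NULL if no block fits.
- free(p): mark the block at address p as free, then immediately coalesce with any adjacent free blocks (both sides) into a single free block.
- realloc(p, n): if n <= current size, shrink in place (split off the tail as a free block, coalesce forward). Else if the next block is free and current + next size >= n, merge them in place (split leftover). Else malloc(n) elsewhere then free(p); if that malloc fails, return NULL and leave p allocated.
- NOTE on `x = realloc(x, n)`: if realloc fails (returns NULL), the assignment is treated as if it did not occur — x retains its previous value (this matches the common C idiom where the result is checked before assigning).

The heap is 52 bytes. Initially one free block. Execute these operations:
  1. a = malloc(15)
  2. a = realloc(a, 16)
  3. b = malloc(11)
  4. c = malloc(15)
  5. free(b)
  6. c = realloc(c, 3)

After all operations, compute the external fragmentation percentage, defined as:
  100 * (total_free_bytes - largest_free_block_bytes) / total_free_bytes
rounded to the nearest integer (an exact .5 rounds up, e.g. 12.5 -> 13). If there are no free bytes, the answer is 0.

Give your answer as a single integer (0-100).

Answer: 33

Derivation:
Op 1: a = malloc(15) -> a = 0; heap: [0-14 ALLOC][15-51 FREE]
Op 2: a = realloc(a, 16) -> a = 0; heap: [0-15 ALLOC][16-51 FREE]
Op 3: b = malloc(11) -> b = 16; heap: [0-15 ALLOC][16-26 ALLOC][27-51 FREE]
Op 4: c = malloc(15) -> c = 27; heap: [0-15 ALLOC][16-26 ALLOC][27-41 ALLOC][42-51 FREE]
Op 5: free(b) -> (freed b); heap: [0-15 ALLOC][16-26 FREE][27-41 ALLOC][42-51 FREE]
Op 6: c = realloc(c, 3) -> c = 27; heap: [0-15 ALLOC][16-26 FREE][27-29 ALLOC][30-51 FREE]
Free blocks: [11 22] total_free=33 largest=22 -> 100*(33-22)/33 = 1100/33 ≈ 33.333 -> rounds to 33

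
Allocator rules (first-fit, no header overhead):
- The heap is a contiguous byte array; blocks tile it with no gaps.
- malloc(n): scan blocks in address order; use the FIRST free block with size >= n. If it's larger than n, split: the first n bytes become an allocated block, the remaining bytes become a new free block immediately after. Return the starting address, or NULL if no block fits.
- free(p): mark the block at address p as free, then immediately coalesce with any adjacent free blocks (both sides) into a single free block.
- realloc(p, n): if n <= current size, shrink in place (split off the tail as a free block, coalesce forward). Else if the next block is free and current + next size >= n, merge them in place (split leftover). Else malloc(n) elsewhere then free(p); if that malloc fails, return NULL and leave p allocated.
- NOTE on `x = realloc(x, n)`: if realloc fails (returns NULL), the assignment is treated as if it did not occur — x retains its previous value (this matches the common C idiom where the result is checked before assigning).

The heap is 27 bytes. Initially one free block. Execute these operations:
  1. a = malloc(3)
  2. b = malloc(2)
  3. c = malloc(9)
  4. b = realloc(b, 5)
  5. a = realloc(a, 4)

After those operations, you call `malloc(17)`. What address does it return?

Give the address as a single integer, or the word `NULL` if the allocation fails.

Op 1: a = malloc(3) -> a = 0; heap: [0-2 ALLOC][3-26 FREE]
Op 2: b = malloc(2) -> b = 3; heap: [0-2 ALLOC][3-4 ALLOC][5-26 FREE]
Op 3: c = malloc(9) -> c = 5; heap: [0-2 ALLOC][3-4 ALLOC][5-13 ALLOC][14-26 FREE]
Op 4: b = realloc(b, 5) -> b = 14; heap: [0-2 ALLOC][3-4 FREE][5-13 ALLOC][14-18 ALLOC][19-26 FREE]
Op 5: a = realloc(a, 4) -> a = 0; heap: [0-3 ALLOC][4-4 FREE][5-13 ALLOC][14-18 ALLOC][19-26 FREE]
malloc(17): first-fit scan over [0-3 ALLOC][4-4 FREE][5-13 ALLOC][14-18 ALLOC][19-26 FREE] -> NULL

Answer: NULL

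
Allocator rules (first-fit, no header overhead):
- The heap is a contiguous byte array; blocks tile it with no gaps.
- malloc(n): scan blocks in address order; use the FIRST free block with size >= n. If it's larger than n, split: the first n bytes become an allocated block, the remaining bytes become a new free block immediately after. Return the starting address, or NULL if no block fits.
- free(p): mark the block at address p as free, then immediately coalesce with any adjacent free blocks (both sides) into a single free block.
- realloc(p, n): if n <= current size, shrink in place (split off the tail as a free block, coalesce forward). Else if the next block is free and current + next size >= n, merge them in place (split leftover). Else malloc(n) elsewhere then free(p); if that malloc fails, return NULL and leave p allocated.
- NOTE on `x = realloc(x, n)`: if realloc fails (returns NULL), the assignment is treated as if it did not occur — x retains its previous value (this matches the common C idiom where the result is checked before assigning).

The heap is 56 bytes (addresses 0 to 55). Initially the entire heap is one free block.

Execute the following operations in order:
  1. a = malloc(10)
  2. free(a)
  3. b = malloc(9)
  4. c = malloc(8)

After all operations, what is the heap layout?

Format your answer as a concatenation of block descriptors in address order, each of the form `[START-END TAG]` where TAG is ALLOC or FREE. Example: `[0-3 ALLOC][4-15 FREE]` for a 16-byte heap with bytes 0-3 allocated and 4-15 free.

Op 1: a = malloc(10) -> a = 0; heap: [0-9 ALLOC][10-55 FREE]
Op 2: free(a) -> (freed a); heap: [0-55 FREE]
Op 3: b = malloc(9) -> b = 0; heap: [0-8 ALLOC][9-55 FREE]
Op 4: c = malloc(8) -> c = 9; heap: [0-8 ALLOC][9-16 ALLOC][17-55 FREE]

Answer: [0-8 ALLOC][9-16 ALLOC][17-55 FREE]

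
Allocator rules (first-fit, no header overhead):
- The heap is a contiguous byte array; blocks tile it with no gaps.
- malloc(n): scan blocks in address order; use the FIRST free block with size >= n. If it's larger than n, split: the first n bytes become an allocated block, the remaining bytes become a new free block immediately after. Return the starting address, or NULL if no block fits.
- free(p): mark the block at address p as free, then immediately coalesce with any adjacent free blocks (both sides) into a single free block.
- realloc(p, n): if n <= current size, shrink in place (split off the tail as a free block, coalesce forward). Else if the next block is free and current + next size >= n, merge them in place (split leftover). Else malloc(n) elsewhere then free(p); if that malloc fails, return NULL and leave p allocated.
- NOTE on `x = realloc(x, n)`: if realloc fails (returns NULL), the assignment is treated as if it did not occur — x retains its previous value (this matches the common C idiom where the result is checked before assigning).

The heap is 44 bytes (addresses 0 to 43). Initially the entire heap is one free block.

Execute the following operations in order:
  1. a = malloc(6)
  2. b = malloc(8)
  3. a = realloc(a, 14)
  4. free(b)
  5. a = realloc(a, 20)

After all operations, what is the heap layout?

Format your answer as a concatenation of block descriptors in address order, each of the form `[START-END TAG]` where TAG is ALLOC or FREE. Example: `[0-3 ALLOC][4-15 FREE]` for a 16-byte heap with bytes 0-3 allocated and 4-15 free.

Answer: [0-13 FREE][14-33 ALLOC][34-43 FREE]

Derivation:
Op 1: a = malloc(6) -> a = 0; heap: [0-5 ALLOC][6-43 FREE]
Op 2: b = malloc(8) -> b = 6; heap: [0-5 ALLOC][6-13 ALLOC][14-43 FREE]
Op 3: a = realloc(a, 14) -> a = 14; heap: [0-5 FREE][6-13 ALLOC][14-27 ALLOC][28-43 FREE]
Op 4: free(b) -> (freed b); heap: [0-13 FREE][14-27 ALLOC][28-43 FREE]
Op 5: a = realloc(a, 20) -> a = 14; heap: [0-13 FREE][14-33 ALLOC][34-43 FREE]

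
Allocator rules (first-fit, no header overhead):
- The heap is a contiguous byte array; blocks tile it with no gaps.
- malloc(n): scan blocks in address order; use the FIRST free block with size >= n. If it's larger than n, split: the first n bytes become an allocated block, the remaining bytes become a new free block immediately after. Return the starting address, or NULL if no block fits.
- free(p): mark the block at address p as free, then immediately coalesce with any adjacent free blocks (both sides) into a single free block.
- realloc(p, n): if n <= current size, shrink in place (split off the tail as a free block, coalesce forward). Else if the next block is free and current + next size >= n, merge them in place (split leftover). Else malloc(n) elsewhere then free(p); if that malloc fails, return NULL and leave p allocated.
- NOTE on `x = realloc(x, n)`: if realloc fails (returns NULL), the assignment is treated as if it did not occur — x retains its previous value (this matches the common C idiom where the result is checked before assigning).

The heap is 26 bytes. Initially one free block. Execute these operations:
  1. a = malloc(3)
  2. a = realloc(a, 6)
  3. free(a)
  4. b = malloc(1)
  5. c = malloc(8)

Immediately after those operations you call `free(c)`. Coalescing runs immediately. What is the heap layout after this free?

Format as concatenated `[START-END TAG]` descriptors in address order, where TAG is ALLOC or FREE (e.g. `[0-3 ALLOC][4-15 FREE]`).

Answer: [0-0 ALLOC][1-25 FREE]

Derivation:
Op 1: a = malloc(3) -> a = 0; heap: [0-2 ALLOC][3-25 FREE]
Op 2: a = realloc(a, 6) -> a = 0; heap: [0-5 ALLOC][6-25 FREE]
Op 3: free(a) -> (freed a); heap: [0-25 FREE]
Op 4: b = malloc(1) -> b = 0; heap: [0-0 ALLOC][1-25 FREE]
Op 5: c = malloc(8) -> c = 1; heap: [0-0 ALLOC][1-8 ALLOC][9-25 FREE]
free(c): c = 1 -> block [1-8 ALLOC]; mark free, coalesce with adjacent free neighbors -> [0-0 ALLOC][1-25 FREE]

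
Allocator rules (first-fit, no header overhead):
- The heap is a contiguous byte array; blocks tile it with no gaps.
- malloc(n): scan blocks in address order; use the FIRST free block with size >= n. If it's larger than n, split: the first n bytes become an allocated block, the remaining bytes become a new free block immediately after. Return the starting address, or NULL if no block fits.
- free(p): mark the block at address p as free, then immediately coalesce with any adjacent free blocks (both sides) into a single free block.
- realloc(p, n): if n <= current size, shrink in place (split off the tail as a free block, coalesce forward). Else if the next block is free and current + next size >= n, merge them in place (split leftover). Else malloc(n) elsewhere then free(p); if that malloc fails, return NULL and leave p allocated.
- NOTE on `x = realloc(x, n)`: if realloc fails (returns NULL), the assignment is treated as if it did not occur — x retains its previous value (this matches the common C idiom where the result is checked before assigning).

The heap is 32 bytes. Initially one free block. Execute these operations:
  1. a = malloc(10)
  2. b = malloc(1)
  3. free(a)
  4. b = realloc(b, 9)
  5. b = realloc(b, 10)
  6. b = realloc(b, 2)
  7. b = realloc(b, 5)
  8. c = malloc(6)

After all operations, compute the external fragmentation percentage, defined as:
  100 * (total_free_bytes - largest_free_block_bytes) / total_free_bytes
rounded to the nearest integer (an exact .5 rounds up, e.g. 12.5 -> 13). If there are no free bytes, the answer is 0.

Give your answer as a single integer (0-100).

Answer: 19

Derivation:
Op 1: a = malloc(10) -> a = 0; heap: [0-9 ALLOC][10-31 FREE]
Op 2: b = malloc(1) -> b = 10; heap: [0-9 ALLOC][10-10 ALLOC][11-31 FREE]
Op 3: free(a) -> (freed a); heap: [0-9 FREE][10-10 ALLOC][11-31 FREE]
Op 4: b = realloc(b, 9) -> b = 10; heap: [0-9 FREE][10-18 ALLOC][19-31 FREE]
Op 5: b = realloc(b, 10) -> b = 10; heap: [0-9 FREE][10-19 ALLOC][20-31 FREE]
Op 6: b = realloc(b, 2) -> b = 10; heap: [0-9 FREE][10-11 ALLOC][12-31 FREE]
Op 7: b = realloc(b, 5) -> b = 10; heap: [0-9 FREE][10-14 ALLOC][15-31 FREE]
Op 8: c = malloc(6) -> c = 0; heap: [0-5 ALLOC][6-9 FREE][10-14 ALLOC][15-31 FREE]
Free blocks: [4 17] total_free=21 largest=17 -> 100*(21-17)/21 = 400/21 ≈ 19.048 -> rounds to 19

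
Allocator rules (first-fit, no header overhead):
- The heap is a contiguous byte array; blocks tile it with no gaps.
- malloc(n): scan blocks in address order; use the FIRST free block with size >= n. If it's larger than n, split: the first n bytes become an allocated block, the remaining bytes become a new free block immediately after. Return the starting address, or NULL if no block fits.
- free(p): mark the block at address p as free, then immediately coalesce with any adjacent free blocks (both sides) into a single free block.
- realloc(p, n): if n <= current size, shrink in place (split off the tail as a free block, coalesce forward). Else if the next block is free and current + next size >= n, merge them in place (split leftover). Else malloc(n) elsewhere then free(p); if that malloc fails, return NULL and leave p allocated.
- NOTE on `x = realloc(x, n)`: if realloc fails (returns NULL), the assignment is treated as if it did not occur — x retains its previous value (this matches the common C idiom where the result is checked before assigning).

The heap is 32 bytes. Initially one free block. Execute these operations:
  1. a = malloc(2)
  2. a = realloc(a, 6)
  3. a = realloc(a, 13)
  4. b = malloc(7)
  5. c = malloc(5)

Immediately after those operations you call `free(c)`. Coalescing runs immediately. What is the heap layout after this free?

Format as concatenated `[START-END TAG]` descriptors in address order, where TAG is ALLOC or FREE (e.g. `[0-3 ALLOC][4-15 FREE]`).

Answer: [0-12 ALLOC][13-19 ALLOC][20-31 FREE]

Derivation:
Op 1: a = malloc(2) -> a = 0; heap: [0-1 ALLOC][2-31 FREE]
Op 2: a = realloc(a, 6) -> a = 0; heap: [0-5 ALLOC][6-31 FREE]
Op 3: a = realloc(a, 13) -> a = 0; heap: [0-12 ALLOC][13-31 FREE]
Op 4: b = malloc(7) -> b = 13; heap: [0-12 ALLOC][13-19 ALLOC][20-31 FREE]
Op 5: c = malloc(5) -> c = 20; heap: [0-12 ALLOC][13-19 ALLOC][20-24 ALLOC][25-31 FREE]
free(c): c = 20 -> block [20-24 ALLOC]; mark free, coalesce with adjacent free neighbors -> [0-12 ALLOC][13-19 ALLOC][20-31 FREE]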